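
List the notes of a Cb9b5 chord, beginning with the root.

Cb, Eb, Gbb, Bbb, Db

Cb9b5 is a dominant ninth flat five built on Cb.
- root: Cb
- major 3rd: Eb
- diminished 5th: Gbb
- minor 7th: Bbb
- major 9th: Db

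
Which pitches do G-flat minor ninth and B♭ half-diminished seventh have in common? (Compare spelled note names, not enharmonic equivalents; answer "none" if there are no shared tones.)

G-flat minor ninth = G-flat, B-double-flat, D-flat, F-flat, A-flat.
B♭ half-diminished seventh = B-flat, D-flat, F-flat, A-flat.
Shared: D-flat, F-flat, A-flat.

D-flat F-flat A-flat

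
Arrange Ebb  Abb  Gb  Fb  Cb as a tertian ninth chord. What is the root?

Fb

Stacking in thirds gives Fb – Abb – Cb – Ebb – Gb, so Fb is the root — Fb minor ninth.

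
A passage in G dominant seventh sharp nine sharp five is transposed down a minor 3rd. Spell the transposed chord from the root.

E G# B# D F##

Transposed root: G → E (minor 3rd down). So we spell E dominant seventh sharp nine sharp five:
- root: E
- major 3rd: G#
- augmented 5th: B#
- minor 7th: D
- augmented 9th: F##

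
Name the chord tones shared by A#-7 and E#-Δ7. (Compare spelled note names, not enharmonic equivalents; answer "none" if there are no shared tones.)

A#-7: A♯ C♯ E♯ G♯
E#-Δ7: E♯ G♯ B♯ D𝄪
Common to both → E♯, G♯.

E♯ – G♯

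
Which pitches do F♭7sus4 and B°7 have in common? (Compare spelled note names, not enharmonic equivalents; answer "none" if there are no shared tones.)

F♭7sus4 = F♭, B𝄫, C♭, E𝄫.
B°7 = B, D, F, A♭.
Shared: none.

none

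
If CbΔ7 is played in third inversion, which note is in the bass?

CbΔ7 in root position is C♭–E♭–G♭–B♭.
Third inversion places the seventh in the bass, which is B♭.

B♭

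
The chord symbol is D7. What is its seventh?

D7 is built on D; its 7th is a minor 7th above the root.
A seventh above D uses the letter C, and the minor 7th above D is C.

C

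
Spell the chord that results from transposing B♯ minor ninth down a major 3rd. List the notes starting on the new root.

B# down a major 3rd → G#. New chord: G# minor ninth.
G# — root
B — minor 3rd
D# — perfect 5th
F# — minor 7th
A# — major 9th

G#, B, D#, F#, A#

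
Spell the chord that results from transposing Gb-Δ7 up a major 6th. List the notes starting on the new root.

A major 6th up from Gb is Eb, so the new chord is Eb minor-major seventh.
Root: Eb
Minor 3rd (3rd): Gb
Perfect 5th (5th): Bb
Major 7th (7th): D

Eb  Gb  Bb  D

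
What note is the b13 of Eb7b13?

Eb7b13 is built on E♭; its 13th is a minor 13th above the root.
A sixth above E uses the letter C, and the minor 13th above E♭ is C♭.

C♭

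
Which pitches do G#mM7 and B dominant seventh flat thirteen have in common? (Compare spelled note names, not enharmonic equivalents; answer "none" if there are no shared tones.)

G#mM7: G♯ B D♯ F𝄪
B dominant seventh flat thirteen: B D♯ F♯ A G
Common to both → B, D♯.

B D♯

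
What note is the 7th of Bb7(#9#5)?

Bb7(#9#5) is built on Bb; its 7th is a minor 7th above the root.
A seventh above B uses the letter A, and the minor 7th above Bb is Ab.

Ab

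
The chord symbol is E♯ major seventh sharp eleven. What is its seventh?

D##

Root of E♯ major seventh sharp eleven = E#. The 7th is a major 7th: E# up a major 7th → D##.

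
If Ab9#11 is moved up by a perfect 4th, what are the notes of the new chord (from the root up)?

Db, F, Ab, Cb, Eb, G

Ab up a perfect 4th → Db. New chord: Db dominant ninth sharp eleven.
Root: Db
Major 3rd (3rd): F
Perfect 5th (5th): Ab
Minor 7th (7th): Cb
Major 9th (9th): Eb
Augmented 11th (11th): G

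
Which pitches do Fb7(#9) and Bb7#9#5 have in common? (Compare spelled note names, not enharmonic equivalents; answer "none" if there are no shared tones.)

Fb7(#9): Fb Ab Cb Ebb G
Bb7#9#5: Bb D F# Ab C#
Common to both → Ab.

Ab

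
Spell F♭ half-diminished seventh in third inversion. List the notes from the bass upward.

E-double-flat – F-flat – A-double-flat – C-double-flat

In root position, F♭ half-diminished seventh is F-flat–A-double-flat–C-double-flat–E-double-flat.
Third inversion puts the seventh (E-double-flat) in the bass.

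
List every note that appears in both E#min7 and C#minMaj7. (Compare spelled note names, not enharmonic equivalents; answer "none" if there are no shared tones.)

G♯ – B♯

E#min7: E♯ G♯ B♯ D♯
C#minMaj7: C♯ E G♯ B♯
Common to both → G♯, B♯.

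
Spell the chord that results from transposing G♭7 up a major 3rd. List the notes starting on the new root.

G♭ up a major 3rd → B♭. New chord: B♭ dominant seventh.
B♭ — root
D — major 3rd
F — perfect 5th
A♭ — minor 7th

B♭  D  F  A♭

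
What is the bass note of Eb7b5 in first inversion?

G

Eb7b5 in root position is Eb–G–Bbb–Db.
First inversion places the third in the bass, which is G.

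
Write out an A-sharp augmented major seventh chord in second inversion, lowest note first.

E𝄪  G𝄪  A♯  C𝄪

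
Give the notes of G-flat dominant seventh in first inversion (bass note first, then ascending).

In root position, G-flat dominant seventh is G-flat–B-flat–D-flat–F-flat.
First inversion puts the third (B-flat) in the bass.

B-flat – D-flat – F-flat – G-flat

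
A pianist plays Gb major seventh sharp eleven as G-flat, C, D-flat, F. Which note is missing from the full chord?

B-flat

The full Gb major seventh sharp eleven chord is G-flat, B-flat, D-flat, F, C.
Comparing with the voicing, the major 3rd (3rd) — B-flat — is absent.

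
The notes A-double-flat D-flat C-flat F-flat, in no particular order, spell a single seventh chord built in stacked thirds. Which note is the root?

D-flat

Arranged so that each adjacent pair is a third by letter name: D-flat – F-flat – A-double-flat – C-flat.
The bottom of that stack, D-flat, is the root (this is D-flat half-diminished seventh).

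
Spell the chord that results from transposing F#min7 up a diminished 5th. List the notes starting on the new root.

F♯ up a diminished 5th → C. New chord: C minor seventh.
Root: C
Minor 3rd (3rd): E♭
Perfect 5th (5th): G
Minor 7th (7th): B♭

C  E♭  G  B♭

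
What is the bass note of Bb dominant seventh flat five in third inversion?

Bb dominant seventh flat five = B♭–D–F♭–A♭. Third inversion → seventh in the bass = A♭.

A♭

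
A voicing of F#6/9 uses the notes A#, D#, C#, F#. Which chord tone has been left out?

F#6/9 = F#, A#, C#, D#, G#. The voicing lacks the 9th (major 9th), G#.

G#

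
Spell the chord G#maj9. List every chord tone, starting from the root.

G♯, B♯, D♯, F𝄪, A♯

G#maj9: major ninth on G♯.
root → G♯
3rd (major 3rd) → B♯
5th (perfect 5th) → D♯
7th (major 7th) → F𝄪
9th (major 9th) → A♯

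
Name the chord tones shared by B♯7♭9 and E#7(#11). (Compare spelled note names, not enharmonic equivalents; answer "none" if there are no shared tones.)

B♯

B♯7♭9: B♯ D𝄪 F𝄪 A♯ C♯
E#7(#11): E♯ G𝄪 B♯ D♯ A𝄪
Common to both → B♯.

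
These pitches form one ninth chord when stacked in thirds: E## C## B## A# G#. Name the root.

A#

Stacking in thirds gives A# – C## – E## – G# – B##, so A# is the root — A# dominant seventh sharp nine sharp five.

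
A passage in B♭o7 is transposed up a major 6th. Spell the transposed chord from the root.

Bb up a major 6th → G. New chord: G diminished seventh.
G — root
Bb — minor 3rd
Db — diminished 5th
Fb — diminished 7th

G  Bb  Db  Fb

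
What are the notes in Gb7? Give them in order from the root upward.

Gb7 is a dominant seventh built on Gb.
Gb — root
Bb — major 3rd
Db — perfect 5th
Fb — minor 7th

Gb, Bb, Db, Fb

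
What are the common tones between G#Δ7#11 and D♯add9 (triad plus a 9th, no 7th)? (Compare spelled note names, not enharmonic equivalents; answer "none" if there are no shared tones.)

D#, F##

G#Δ7#11 = G#, B#, D#, F##, C##.
D♯add9 = D#, F##, A#, E#.
Shared: D#, F##.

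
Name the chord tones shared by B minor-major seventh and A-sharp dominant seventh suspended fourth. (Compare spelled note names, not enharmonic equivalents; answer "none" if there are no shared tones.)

B minor-major seventh: B D F-sharp A-sharp
A-sharp dominant seventh suspended fourth: A-sharp D-sharp E-sharp G-sharp
Common to both → A-sharp.

A-sharp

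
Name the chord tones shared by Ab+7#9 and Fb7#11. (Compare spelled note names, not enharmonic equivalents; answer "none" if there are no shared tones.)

Ab+7#9: Ab C E Gb B
Fb7#11: Fb Ab Cb Ebb Bb
Common to both → Ab.

Ab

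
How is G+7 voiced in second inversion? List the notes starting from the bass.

G+7 = G–B–D#–F; second inversion → fifth (D#) lowest.

D# F G B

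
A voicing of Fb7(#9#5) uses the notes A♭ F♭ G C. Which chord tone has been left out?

Fb7(#9#5) = F♭, A♭, C, E𝄫, G. The voicing lacks the 7th (minor 7th), E𝄫.

E𝄫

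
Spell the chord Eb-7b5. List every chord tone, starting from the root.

E♭ G♭ B𝄫 D♭

Root E♭, quality half-diminished seventh:
root → E♭
3rd (minor 3rd) → G♭
5th (diminished 5th) → B𝄫
7th (minor 7th) → D♭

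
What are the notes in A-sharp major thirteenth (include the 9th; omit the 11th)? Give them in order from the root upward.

A-sharp major thirteenth: major thirteenth on A-sharp.
Root: A-sharp
Major 3rd (3rd): C-double-sharp
Perfect 5th (5th): E-sharp
Major 7th (7th): G-double-sharp
Major 9th (9th): B-sharp
Major 13th (13th): F-double-sharp

A-sharp – C-double-sharp – E-sharp – G-double-sharp – B-sharp – F-double-sharp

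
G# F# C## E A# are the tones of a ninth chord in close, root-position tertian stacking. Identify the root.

F#

Stacking in thirds gives F# – A# – C## – E – G#, so F# is the root — F# dominant ninth sharp five.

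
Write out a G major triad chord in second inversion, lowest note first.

G major triad = G–B–D; second inversion → fifth (D) lowest.

D, G, B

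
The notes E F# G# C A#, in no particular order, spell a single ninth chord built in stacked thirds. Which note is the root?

Stacking in thirds gives F# – A# – C – E – G#, so F# is the root — F# dominant ninth flat five.

F#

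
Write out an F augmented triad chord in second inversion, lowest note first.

In root position, F augmented triad is F–A–C♯.
Second inversion puts the fifth (C♯) in the bass.

C♯, F, A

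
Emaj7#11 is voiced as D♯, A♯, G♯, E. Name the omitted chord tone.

Emaj7#11 = E, G♯, B, D♯, A♯. The voicing lacks the 5th (perfect 5th), B.

B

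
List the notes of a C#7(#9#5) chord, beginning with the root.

C♯ – E♯ – G𝄪 – B – D𝄪

Root C♯, quality dominant seventh sharp nine sharp five:
C♯ — root
E♯ — major 3rd
G𝄪 — augmented 5th
B — minor 7th
D𝄪 — augmented 9th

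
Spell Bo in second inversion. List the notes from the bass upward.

In root position, Bo is B–D–F.
Second inversion puts the fifth (F) in the bass.

F – B – D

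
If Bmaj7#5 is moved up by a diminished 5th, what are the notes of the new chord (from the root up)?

F  A  C#  E

Transposed root: B → F (diminished 5th up). So we spell F augmented major seventh:
root → F
3rd (major 3rd) → A
5th (augmented 5th) → C#
7th (major 7th) → E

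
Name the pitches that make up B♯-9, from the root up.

Root B#, quality minor ninth:
- root: B#
- minor 3rd: D#
- perfect 5th: F##
- minor 7th: A#
- major 9th: C##

B#  D#  F##  A#  C##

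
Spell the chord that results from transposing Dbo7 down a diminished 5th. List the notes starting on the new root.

Transposed root: Db → G (diminished 5th down). So we spell G diminished seventh:
- root: G
- minor 3rd: Bb
- diminished 5th: Db
- diminished 7th: Fb

G – Bb – Db – Fb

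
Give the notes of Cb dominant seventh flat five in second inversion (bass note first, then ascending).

G-double-flat, B-double-flat, C-flat, E-flat

In root position, Cb dominant seventh flat five is C-flat–E-flat–G-double-flat–B-double-flat.
Second inversion puts the fifth (G-double-flat) in the bass.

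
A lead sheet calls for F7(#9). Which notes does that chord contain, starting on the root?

F  A  C  Eb  G#

F7(#9): dominant seventh sharp nine on F.
F — root
A — major 3rd
C — perfect 5th
Eb — minor 7th
G# — augmented 9th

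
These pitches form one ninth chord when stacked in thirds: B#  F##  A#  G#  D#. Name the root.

G#

Arranged so that each adjacent pair is a third by letter name: G# – B# – D# – F## – A#.
The bottom of that stack, G#, is the root (this is G# major ninth).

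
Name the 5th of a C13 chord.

Root of C13 = C. The 5th is a perfect 5th: C up a perfect 5th → G.

G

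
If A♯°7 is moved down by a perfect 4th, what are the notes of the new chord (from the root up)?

E# – G# – B – D

A# down a perfect 4th → E#. New chord: E# diminished seventh.
Root: E#
Minor 3rd (3rd): G#
Diminished 5th (5th): B
Diminished 7th (7th): D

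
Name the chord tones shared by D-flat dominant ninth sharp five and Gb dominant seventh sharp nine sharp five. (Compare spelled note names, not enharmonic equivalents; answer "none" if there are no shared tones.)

A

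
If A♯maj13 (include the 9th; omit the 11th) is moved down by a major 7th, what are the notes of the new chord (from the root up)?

B  D♯  F♯  A♯  C♯  G♯

A♯ down a major 7th → B. New chord: B major thirteenth.
root → B
3rd (major 3rd) → D♯
5th (perfect 5th) → F♯
7th (major 7th) → A♯
9th (major 9th) → C♯
13th (major 13th) → G♯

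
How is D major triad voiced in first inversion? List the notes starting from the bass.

In root position, D major triad is D–F#–A.
First inversion puts the third (F#) in the bass.

F# A D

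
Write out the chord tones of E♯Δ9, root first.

Root E#, quality major ninth:
root → E#
3rd (major 3rd) → G##
5th (perfect 5th) → B#
7th (major 7th) → D##
9th (major 9th) → F##

E#  G##  B#  D##  F##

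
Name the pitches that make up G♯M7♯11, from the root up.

G♯M7♯11 is a major seventh sharp eleven built on G#.
G# — root
B# — major 3rd
D# — perfect 5th
F## — major 7th
C## — augmented 11th

G#  B#  D#  F##  C##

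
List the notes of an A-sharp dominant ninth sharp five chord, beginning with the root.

A-sharp, C-double-sharp, E-double-sharp, G-sharp, B-sharp

Root A-sharp, quality dominant ninth sharp five:
A-sharp — root
C-double-sharp — major 3rd
E-double-sharp — augmented 5th
G-sharp — minor 7th
B-sharp — major 9th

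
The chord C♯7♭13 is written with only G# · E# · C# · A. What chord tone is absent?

B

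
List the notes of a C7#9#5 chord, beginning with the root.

Root C, quality dominant seventh sharp nine sharp five:
Root: C
Major 3rd (3rd): E
Augmented 5th (5th): G♯
Minor 7th (7th): B♭
Augmented 9th (9th): D♯

C  E  G♯  B♭  D♯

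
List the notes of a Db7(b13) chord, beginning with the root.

Db  F  Ab  Cb  Bbb

Db7(b13): dominant seventh flat thirteen on Db.
Db — root
F — major 3rd
Ab — perfect 5th
Cb — minor 7th
Bbb — minor 13th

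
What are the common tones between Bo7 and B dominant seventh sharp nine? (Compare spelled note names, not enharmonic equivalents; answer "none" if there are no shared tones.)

Bo7 = B, D, F, A♭.
B dominant seventh sharp nine = B, D♯, F♯, A, C𝄪.
Shared: B.

B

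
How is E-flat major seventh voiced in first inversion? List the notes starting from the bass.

E-flat major seventh = E-flat–G–B-flat–D; first inversion → third (G) lowest.

G – B-flat – D – E-flat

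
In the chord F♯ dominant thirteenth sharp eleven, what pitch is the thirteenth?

D#

Root of F♯ dominant thirteenth sharp eleven = F#. The 13th is a major 13th: F# up a major 13th → D#.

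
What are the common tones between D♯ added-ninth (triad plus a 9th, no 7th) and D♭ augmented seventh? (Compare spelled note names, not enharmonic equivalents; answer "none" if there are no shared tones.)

none

D♯ added-ninth: D# F## A# E#
D♭ augmented seventh: Db F A Cb
Common to both → none.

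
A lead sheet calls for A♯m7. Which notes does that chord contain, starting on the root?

Root A#, quality minor seventh:
root → A#
3rd (minor 3rd) → C#
5th (perfect 5th) → E#
7th (minor 7th) → G#

A#, C#, E#, G#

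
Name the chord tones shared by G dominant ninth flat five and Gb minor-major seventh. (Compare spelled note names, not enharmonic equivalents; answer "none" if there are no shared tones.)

G dominant ninth flat five = G, B, D-flat, F, A.
Gb minor-major seventh = G-flat, B-double-flat, D-flat, F.
Shared: D-flat, F.

D-flat, F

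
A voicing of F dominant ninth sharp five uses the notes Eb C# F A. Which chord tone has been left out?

G

The full F dominant ninth sharp five chord is F, A, C#, Eb, G.
Comparing with the voicing, the major 9th (9th) — G — is absent.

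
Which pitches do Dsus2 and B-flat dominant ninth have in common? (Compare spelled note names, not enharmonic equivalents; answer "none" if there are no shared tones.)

D

Dsus2: D E A
B-flat dominant ninth: Bb D F Ab C
Common to both → D.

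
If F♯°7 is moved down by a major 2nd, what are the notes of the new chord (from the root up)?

E  G  Bb  Db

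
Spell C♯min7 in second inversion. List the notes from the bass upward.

G# – B – C# – E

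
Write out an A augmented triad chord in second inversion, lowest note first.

A augmented triad = A–C♯–E♯; second inversion → fifth (E♯) lowest.

E♯, A, C♯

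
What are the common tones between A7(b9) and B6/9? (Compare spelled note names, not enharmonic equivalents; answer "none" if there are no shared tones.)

C#

A7(b9) = A, C#, E, G, Bb.
B6/9 = B, D#, F#, G#, C#.
Shared: C#.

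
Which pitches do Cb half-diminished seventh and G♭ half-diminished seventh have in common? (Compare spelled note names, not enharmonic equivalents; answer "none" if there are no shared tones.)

B-double-flat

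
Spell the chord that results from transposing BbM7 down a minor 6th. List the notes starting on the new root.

A minor 6th down from B♭ is D, so the new chord is D major seventh.
Root: D
Major 3rd (3rd): F♯
Perfect 5th (5th): A
Major 7th (7th): C♯

D  F♯  A  C♯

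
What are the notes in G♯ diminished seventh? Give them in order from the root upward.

G-sharp – B – D – F

G♯ diminished seventh: diminished seventh on G-sharp.
Root: G-sharp
Minor 3rd (3rd): B
Diminished 5th (5th): D
Diminished 7th (7th): F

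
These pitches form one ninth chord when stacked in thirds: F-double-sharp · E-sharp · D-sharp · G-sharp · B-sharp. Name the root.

Stacking in thirds gives E-sharp – G-sharp – B-sharp – D-sharp – F-double-sharp, so E-sharp is the root — E-sharp minor ninth.

E-sharp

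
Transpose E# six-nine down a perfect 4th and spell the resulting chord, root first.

B#, D##, F##, G##, C##

Transposed root: E# → B# (perfect 4th down). So we spell B# six-nine:
root → B#
3rd (major 3rd) → D##
5th (perfect 5th) → F##
6th (major 6th) → G##
9th (major 9th) → C##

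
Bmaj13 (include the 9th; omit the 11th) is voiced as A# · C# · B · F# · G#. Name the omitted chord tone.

D#

Bmaj13 = B, D#, F#, A#, C#, G#. The voicing lacks the 3rd (major 3rd), D#.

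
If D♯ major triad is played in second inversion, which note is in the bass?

D♯ major triad = D-sharp–F-double-sharp–A-sharp. Second inversion → fifth in the bass = A-sharp.

A-sharp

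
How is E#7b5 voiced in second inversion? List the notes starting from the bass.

B, D♯, E♯, G𝄪

E#7b5 = E♯–G𝄪–B–D♯; second inversion → fifth (B) lowest.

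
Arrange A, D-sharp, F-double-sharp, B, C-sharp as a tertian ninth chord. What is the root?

Arranged so that each adjacent pair is a third by letter name: B – D-sharp – F-double-sharp – A – C-sharp.
The bottom of that stack, B, is the root (this is B dominant ninth sharp five).

B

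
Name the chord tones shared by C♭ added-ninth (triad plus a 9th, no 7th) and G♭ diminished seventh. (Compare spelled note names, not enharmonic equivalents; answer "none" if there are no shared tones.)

C♭ added-ninth = C-flat, E-flat, G-flat, D-flat.
G♭ diminished seventh = G-flat, B-double-flat, D-double-flat, F-double-flat.
Shared: G-flat.

G-flat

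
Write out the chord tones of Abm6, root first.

Ab  Cb  Eb  F

Abm6: minor sixth on Ab.
- root: Ab
- minor 3rd: Cb
- perfect 5th: Eb
- major 6th: F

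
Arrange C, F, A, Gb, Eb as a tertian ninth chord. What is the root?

Stacking in thirds gives F – A – C – Eb – Gb, so F is the root — F dominant seventh flat nine.

F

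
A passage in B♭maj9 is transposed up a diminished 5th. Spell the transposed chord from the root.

A diminished 5th up from Bb is Fb, so the new chord is Fb major ninth.
Fb — root
Ab — major 3rd
Cb — perfect 5th
Eb — major 7th
Gb — major 9th

Fb  Ab  Cb  Eb  Gb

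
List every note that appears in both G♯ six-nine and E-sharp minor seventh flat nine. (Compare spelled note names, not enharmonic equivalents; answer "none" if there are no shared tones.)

G-sharp, B-sharp, D-sharp, E-sharp

G♯ six-nine: G-sharp B-sharp D-sharp E-sharp A-sharp
E-sharp minor seventh flat nine: E-sharp G-sharp B-sharp D-sharp F-sharp
Common to both → G-sharp, B-sharp, D-sharp, E-sharp.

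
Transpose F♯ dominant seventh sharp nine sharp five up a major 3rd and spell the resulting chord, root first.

A-sharp, C-double-sharp, E-double-sharp, G-sharp, B-double-sharp

A major 3rd up from F-sharp is A-sharp, so the new chord is A-sharp dominant seventh sharp nine sharp five.
- root: A-sharp
- major 3rd: C-double-sharp
- augmented 5th: E-double-sharp
- minor 7th: G-sharp
- augmented 9th: B-double-sharp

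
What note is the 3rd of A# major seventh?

A# major seventh is built on A-sharp; its 3rd is a major 3rd above the root.
A third above A uses the letter C, and the major 3rd above A-sharp is C-double-sharp.

C-double-sharp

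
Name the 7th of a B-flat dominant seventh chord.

Root of B-flat dominant seventh = B♭. The 7th is a minor 7th: B♭ up a minor 7th → A♭.

A♭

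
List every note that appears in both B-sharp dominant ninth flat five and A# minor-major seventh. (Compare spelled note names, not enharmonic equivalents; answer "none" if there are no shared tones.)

A-sharp

B-sharp dominant ninth flat five: B-sharp D-double-sharp F-sharp A-sharp C-double-sharp
A# minor-major seventh: A-sharp C-sharp E-sharp G-double-sharp
Common to both → A-sharp.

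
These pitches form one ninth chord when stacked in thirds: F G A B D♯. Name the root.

G

Arranged so that each adjacent pair is a third by letter name: G – B – D♯ – F – A.
The bottom of that stack, G, is the root (this is G dominant ninth sharp five).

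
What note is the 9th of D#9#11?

Root of D#9#11 = D#. The 9th is a major 9th: D# up a major 9th → E#.

E#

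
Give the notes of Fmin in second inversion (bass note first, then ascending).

C, F, Ab

Fmin = F–Ab–C; second inversion → fifth (C) lowest.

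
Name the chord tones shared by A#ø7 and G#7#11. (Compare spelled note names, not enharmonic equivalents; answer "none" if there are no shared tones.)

A#ø7 = A#, C#, E, G#.
G#7#11 = G#, B#, D#, F#, C##.
Shared: G#.

G#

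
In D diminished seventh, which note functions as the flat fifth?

A-flat

Root of D diminished seventh = D. The 5th is a diminished 5th: D up a diminished 5th → A-flat.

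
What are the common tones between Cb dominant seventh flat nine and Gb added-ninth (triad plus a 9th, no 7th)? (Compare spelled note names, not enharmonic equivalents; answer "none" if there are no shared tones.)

Cb dominant seventh flat nine: C-flat E-flat G-flat B-double-flat D-double-flat
Gb added-ninth: G-flat B-flat D-flat A-flat
Common to both → G-flat.

G-flat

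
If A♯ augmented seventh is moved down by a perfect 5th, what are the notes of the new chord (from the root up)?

D-sharp, F-double-sharp, A-double-sharp, C-sharp

Transposed root: A-sharp → D-sharp (perfect 5th down). So we spell D-sharp augmented seventh:
root → D-sharp
3rd (major 3rd) → F-double-sharp
5th (augmented 5th) → A-double-sharp
7th (minor 7th) → C-sharp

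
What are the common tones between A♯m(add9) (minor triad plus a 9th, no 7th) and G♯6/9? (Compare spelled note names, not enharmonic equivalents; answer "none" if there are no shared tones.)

A♯m(add9): A# C# E# B#
G♯6/9: G# B# D# E# A#
Common to both → A#, E#, B#.

A#, E#, B#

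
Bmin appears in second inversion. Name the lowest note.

Bmin in root position is B–D–F#.
Second inversion places the fifth in the bass, which is F#.

F#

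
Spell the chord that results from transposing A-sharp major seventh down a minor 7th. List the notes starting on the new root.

B-sharp – D-double-sharp – F-double-sharp – A-double-sharp

Transposed root: A-sharp → B-sharp (minor 7th down). So we spell B-sharp major seventh:
- root: B-sharp
- major 3rd: D-double-sharp
- perfect 5th: F-double-sharp
- major 7th: A-double-sharp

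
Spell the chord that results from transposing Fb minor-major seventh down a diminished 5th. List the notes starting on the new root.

B-flat – D-flat – F – A

Transposed root: F-flat → B-flat (diminished 5th down). So we spell B-flat minor-major seventh:
Root: B-flat
Minor 3rd (3rd): D-flat
Perfect 5th (5th): F
Major 7th (7th): A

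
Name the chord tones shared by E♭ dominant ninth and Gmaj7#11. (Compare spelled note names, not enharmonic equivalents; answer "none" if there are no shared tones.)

E♭ dominant ninth = Eb, G, Bb, Db, F.
Gmaj7#11 = G, B, D, F#, C#.
Shared: G.

G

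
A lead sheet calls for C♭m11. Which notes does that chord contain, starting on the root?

C♭, E𝄫, G♭, B𝄫, D♭, F♭

C♭m11 is a minor eleventh built on C♭.
root → C♭
3rd (minor 3rd) → E𝄫
5th (perfect 5th) → G♭
7th (minor 7th) → B𝄫
9th (major 9th) → D♭
11th (perfect 11th) → F♭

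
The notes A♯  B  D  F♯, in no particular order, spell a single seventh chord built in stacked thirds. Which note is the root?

Arranged so that each adjacent pair is a third by letter name: B – D – F♯ – A♯.
The bottom of that stack, B, is the root (this is B minor-major seventh).

B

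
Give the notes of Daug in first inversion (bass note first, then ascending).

In root position, Daug is D–F#–A#.
First inversion puts the third (F#) in the bass.

F#, A#, D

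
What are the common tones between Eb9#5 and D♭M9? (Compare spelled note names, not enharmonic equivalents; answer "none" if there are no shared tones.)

Eb  Db  F

Eb9#5 = Eb, G, B, Db, F.
D♭M9 = Db, F, Ab, C, Eb.
Shared: Eb, Db, F.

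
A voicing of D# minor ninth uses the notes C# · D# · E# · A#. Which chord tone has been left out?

F#

D# minor ninth = D#, F#, A#, C#, E#. The voicing lacks the 3rd (minor 3rd), F#.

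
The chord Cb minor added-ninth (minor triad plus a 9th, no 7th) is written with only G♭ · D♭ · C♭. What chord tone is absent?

E𝄫

Cb minor added-ninth = C♭, E𝄫, G♭, D♭. The voicing lacks the 3rd (minor 3rd), E𝄫.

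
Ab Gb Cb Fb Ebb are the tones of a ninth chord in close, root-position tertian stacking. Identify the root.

Arranged so that each adjacent pair is a third by letter name: Fb – Ab – Cb – Ebb – Gb.
The bottom of that stack, Fb, is the root (this is Fb dominant ninth).

Fb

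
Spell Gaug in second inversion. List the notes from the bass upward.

Gaug = G–B–D♯; second inversion → fifth (D♯) lowest.

D♯ G B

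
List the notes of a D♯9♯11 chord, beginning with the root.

D# F## A# C# E# G##

Root D#, quality dominant ninth sharp eleven:
- root: D#
- major 3rd: F##
- perfect 5th: A#
- minor 7th: C#
- major 9th: E#
- augmented 11th: G##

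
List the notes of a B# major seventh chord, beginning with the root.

B-sharp D-double-sharp F-double-sharp A-double-sharp

B# major seventh: major seventh on B-sharp.
root → B-sharp
3rd (major 3rd) → D-double-sharp
5th (perfect 5th) → F-double-sharp
7th (major 7th) → A-double-sharp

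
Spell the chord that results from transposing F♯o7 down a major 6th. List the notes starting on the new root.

A, C, Eb, Gb

F# down a major 6th → A. New chord: A diminished seventh.
A — root
C — minor 3rd
Eb — diminished 5th
Gb — diminished 7th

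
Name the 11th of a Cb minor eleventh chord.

Root of Cb minor eleventh = C♭. The 11th is a perfect 11th: C♭ up a perfect 11th → F♭.

F♭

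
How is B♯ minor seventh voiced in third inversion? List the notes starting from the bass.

A-sharp  B-sharp  D-sharp  F-double-sharp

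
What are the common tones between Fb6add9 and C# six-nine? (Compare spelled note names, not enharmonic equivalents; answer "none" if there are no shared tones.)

Fb6add9 = Fb, Ab, Cb, Db, Gb.
C# six-nine = C#, E#, G#, A#, D#.
Shared: none.

none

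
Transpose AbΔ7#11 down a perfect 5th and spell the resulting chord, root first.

Db F Ab C G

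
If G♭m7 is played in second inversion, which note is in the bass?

Db

G♭m7 in root position is Gb–Bbb–Db–Fb.
Second inversion places the fifth in the bass, which is Db.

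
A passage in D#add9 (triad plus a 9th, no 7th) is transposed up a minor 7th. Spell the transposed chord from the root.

A minor 7th up from D♯ is C♯, so the new chord is C♯ added-ninth.
root → C♯
3rd (major 3rd) → E♯
5th (perfect 5th) → G♯
9th (major 9th) → D♯

C♯, E♯, G♯, D♯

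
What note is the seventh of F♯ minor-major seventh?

E-sharp

F♯ minor-major seventh is built on F-sharp; its 7th is a major 7th above the root.
A seventh above F uses the letter E, and the major 7th above F-sharp is E-sharp.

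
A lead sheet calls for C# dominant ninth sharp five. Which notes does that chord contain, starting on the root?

C-sharp, E-sharp, G-double-sharp, B, D-sharp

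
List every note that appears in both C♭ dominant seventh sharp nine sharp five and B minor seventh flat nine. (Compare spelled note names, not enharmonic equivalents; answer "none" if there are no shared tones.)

D

C♭ dominant seventh sharp nine sharp five = C♭, E♭, G, B𝄫, D.
B minor seventh flat nine = B, D, F♯, A, C.
Shared: D.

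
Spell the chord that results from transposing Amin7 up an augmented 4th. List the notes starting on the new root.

An augmented 4th up from A is D#, so the new chord is D# minor seventh.
- root: D#
- minor 3rd: F#
- perfect 5th: A#
- minor 7th: C#

D#  F#  A#  C#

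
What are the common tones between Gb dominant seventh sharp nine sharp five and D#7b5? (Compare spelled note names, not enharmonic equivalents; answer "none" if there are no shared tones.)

A

Gb dominant seventh sharp nine sharp five: Gb Bb D Fb A
D#7b5: D# F## A C#
Common to both → A.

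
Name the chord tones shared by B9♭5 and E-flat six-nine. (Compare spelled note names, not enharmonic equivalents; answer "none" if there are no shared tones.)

B9♭5 = B, D#, F, A, C#.
E-flat six-nine = Eb, G, Bb, C, F.
Shared: F.

F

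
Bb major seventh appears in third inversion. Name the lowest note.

A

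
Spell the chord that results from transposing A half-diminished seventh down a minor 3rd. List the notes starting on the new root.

F-sharp  A  C  E

A down a minor 3rd → F-sharp. New chord: F-sharp half-diminished seventh.
root → F-sharp
3rd (minor 3rd) → A
5th (diminished 5th) → C
7th (minor 7th) → E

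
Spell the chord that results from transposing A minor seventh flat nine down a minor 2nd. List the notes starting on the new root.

G#  B  D#  F#  A

A down a minor 2nd → G#. New chord: G# minor seventh flat nine.
G# — root
B — minor 3rd
D# — perfect 5th
F# — minor 7th
A — minor 9th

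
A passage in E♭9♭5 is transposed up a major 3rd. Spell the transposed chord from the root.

Transposed root: Eb → G (major 3rd up). So we spell G dominant ninth flat five:
- root: G
- major 3rd: B
- diminished 5th: Db
- minor 7th: F
- major 9th: A

G, B, Db, F, A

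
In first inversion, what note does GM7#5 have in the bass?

GM7#5 = G–B–D#–F#. First inversion → third in the bass = B.

B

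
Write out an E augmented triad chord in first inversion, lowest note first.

G#  B#  E

E augmented triad = E–G#–B#; first inversion → third (G#) lowest.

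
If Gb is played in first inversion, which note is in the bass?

Bb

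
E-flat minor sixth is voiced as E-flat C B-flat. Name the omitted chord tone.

E-flat minor sixth = E-flat, G-flat, B-flat, C. The voicing lacks the 3rd (minor 3rd), G-flat.

G-flat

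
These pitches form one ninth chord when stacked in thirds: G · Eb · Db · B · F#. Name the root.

Stacking in thirds gives Eb – G – B – Db – F#, so Eb is the root — Eb dominant seventh sharp nine sharp five.

Eb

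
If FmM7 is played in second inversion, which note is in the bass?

FmM7 = F–Ab–C–E. Second inversion → fifth in the bass = C.

C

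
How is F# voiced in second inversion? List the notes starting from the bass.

C#  F#  A#

In root position, F# is F#–A#–C#.
Second inversion puts the fifth (C#) in the bass.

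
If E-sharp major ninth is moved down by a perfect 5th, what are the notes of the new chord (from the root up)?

E-sharp down a perfect 5th → A-sharp. New chord: A-sharp major ninth.
- root: A-sharp
- major 3rd: C-double-sharp
- perfect 5th: E-sharp
- major 7th: G-double-sharp
- major 9th: B-sharp

A-sharp, C-double-sharp, E-sharp, G-double-sharp, B-sharp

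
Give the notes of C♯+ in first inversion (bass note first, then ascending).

In root position, C♯+ is C#–E#–G##.
First inversion puts the third (E#) in the bass.

E#, G##, C#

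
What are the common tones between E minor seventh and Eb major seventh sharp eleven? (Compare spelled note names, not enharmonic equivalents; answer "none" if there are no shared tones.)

E minor seventh: E G B D
Eb major seventh sharp eleven: E-flat G B-flat D A
Common to both → G, D.

G – D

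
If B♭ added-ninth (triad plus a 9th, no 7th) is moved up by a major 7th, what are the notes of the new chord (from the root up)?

A C-sharp E B

A major 7th up from B-flat is A, so the new chord is A added-ninth.
Root: A
Major 3rd (3rd): C-sharp
Perfect 5th (5th): E
Major 9th (9th): B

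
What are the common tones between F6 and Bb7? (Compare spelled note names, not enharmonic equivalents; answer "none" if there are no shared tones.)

F6 = F, A, C, D.
Bb7 = B♭, D, F, A♭.
Shared: F, D.

F, D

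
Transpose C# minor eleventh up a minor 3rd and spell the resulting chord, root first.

E – G – B – D – F♯ – A

A minor 3rd up from C♯ is E, so the new chord is E minor eleventh.
root → E
3rd (minor 3rd) → G
5th (perfect 5th) → B
7th (minor 7th) → D
9th (major 9th) → F♯
11th (perfect 11th) → A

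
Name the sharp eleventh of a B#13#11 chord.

E𝄪

B#13#11 is built on B♯; its 11th is an augmented 11th above the root.
A fourth above B uses the letter E, and the augmented 11th above B♯ is E𝄪.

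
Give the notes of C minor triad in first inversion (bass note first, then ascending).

E♭ G C

C minor triad = C–E♭–G; first inversion → third (E♭) lowest.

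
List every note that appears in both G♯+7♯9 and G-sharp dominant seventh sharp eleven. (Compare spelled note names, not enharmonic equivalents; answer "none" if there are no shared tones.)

G# B# F#

G♯+7♯9 = G#, B#, D##, F#, A##.
G-sharp dominant seventh sharp eleven = G#, B#, D#, F#, C##.
Shared: G#, B#, F#.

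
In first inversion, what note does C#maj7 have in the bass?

E#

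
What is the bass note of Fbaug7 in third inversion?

Ebb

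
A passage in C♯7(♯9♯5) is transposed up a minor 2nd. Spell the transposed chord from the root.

D  F♯  A♯  C  E♯

Transposed root: C♯ → D (minor 2nd up). So we spell D dominant seventh sharp nine sharp five:
D — root
F♯ — major 3rd
A♯ — augmented 5th
C — minor 7th
E♯ — augmented 9th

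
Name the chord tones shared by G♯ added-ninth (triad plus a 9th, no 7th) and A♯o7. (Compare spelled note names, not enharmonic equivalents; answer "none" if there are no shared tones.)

G♯ added-ninth: G# B# D# A#
A♯o7: A# C# E G
Common to both → A#.

A#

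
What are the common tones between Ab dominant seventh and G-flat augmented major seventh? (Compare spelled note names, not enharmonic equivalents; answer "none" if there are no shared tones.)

Ab dominant seventh = A-flat, C, E-flat, G-flat.
G-flat augmented major seventh = G-flat, B-flat, D, F.
Shared: G-flat.

G-flat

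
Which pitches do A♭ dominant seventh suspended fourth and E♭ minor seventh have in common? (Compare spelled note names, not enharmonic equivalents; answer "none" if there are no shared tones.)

D-flat – E-flat – G-flat

A♭ dominant seventh suspended fourth = A-flat, D-flat, E-flat, G-flat.
E♭ minor seventh = E-flat, G-flat, B-flat, D-flat.
Shared: D-flat, E-flat, G-flat.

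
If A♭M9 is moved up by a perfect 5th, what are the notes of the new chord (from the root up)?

Transposed root: Ab → Eb (perfect 5th up). So we spell Eb major ninth:
root → Eb
3rd (major 3rd) → G
5th (perfect 5th) → Bb
7th (major 7th) → D
9th (major 9th) → F

Eb, G, Bb, D, F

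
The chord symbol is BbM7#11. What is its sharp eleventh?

E

Root of BbM7#11 = B♭. The 11th is an augmented 11th: B♭ up an augmented 11th → E.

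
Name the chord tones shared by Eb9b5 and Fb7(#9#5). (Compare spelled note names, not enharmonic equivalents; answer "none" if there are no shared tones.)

Eb9b5 = Eb, G, Bbb, Db, F.
Fb7(#9#5) = Fb, Ab, C, Ebb, G.
Shared: G.

G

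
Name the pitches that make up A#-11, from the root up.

Root A#, quality minor eleventh:
A# — root
C# — minor 3rd
E# — perfect 5th
G# — minor 7th
B# — major 9th
D# — perfect 11th

A# – C# – E# – G# – B# – D#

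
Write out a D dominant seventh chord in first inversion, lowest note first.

F-sharp, A, C, D

In root position, D dominant seventh is D–F-sharp–A–C.
First inversion puts the third (F-sharp) in the bass.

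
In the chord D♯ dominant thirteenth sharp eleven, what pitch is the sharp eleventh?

G-double-sharp

D♯ dominant thirteenth sharp eleven is built on D-sharp; its 11th is an augmented 11th above the root.
A fourth above D uses the letter G, and the augmented 11th above D-sharp is G-double-sharp.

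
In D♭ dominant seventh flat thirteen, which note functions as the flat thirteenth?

Root of D♭ dominant seventh flat thirteen = D-flat. The 13th is a minor 13th: D-flat up a minor 13th → B-double-flat.

B-double-flat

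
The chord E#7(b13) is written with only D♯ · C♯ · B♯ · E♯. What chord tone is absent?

G𝄪

E#7(b13) = E♯, G𝄪, B♯, D♯, C♯. The voicing lacks the 3rd (major 3rd), G𝄪.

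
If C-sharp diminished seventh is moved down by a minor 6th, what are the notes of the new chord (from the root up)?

E#, G#, B, D

A minor 6th down from C# is E#, so the new chord is E# diminished seventh.
- root: E#
- minor 3rd: G#
- diminished 5th: B
- diminished 7th: D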